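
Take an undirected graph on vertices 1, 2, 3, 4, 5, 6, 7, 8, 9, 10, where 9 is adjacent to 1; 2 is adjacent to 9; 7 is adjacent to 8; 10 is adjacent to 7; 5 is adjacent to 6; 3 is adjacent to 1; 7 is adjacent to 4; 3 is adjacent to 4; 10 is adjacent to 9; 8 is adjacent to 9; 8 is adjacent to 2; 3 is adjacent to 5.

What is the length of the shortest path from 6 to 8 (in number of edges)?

5

Distance 0: 6.
Distance 1: 5.
Distance 2: 3.
Distance 3: 1, 4.
Distance 4: 7, 9.
Distance 5: 2, 8, 10 — contains 8.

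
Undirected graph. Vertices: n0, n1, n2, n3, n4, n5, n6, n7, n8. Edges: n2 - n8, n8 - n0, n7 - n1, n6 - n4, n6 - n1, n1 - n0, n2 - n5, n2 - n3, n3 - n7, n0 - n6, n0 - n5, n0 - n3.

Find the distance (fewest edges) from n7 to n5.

Distance 0: n7.
Distance 1: n1, n3.
Distance 2: n0, n2, n6.
Distance 3: n4, n5, n8 — contains n5.

3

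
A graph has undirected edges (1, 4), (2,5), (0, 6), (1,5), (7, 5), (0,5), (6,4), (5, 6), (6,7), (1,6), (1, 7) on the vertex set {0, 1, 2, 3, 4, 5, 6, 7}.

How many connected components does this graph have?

2

From 0: component {0, 1, 2, 4, 5, 6, 7}.
From 3: component {3}.
That's 2 components.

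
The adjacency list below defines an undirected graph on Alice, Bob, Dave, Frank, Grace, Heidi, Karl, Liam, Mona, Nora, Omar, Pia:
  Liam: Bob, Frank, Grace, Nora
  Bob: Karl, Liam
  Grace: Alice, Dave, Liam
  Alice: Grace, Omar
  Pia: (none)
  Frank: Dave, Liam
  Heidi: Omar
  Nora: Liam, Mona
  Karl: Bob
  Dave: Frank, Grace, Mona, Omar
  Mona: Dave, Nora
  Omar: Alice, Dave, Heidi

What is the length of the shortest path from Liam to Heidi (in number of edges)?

Distance 0: Liam.
Distance 1: Bob, Frank, Grace, Nora.
Distance 2: Alice, Dave, Karl, Mona.
Distance 3: Omar.
Distance 4: Heidi — contains Heidi.

4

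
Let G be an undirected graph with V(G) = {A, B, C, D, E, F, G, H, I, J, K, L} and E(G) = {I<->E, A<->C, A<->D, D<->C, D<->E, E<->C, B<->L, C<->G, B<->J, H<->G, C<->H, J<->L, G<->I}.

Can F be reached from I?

Explore from I.
Distance 1: reach E, G.
Distance 2: reach C, D, H.
Distance 3: reach A.
The search is exhausted without reaching F; it lies in a different component.

No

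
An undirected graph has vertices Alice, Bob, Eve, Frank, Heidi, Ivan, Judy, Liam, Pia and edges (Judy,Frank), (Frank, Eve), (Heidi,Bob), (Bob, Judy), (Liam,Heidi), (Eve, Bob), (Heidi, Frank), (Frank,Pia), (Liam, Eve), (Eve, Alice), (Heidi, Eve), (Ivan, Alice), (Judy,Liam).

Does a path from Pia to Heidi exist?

Yes

Explore from Pia.
Distance 1: reach Frank.
Distance 2: reach Eve, Heidi, Judy.
Found Heidi.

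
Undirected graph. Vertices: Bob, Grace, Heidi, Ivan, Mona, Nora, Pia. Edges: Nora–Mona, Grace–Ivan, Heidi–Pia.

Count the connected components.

From Bob: component {Bob}.
From Grace: component {Grace, Ivan}.
From Heidi: component {Heidi, Pia}.
From Mona: component {Mona, Nora}.
That's 4 components.

4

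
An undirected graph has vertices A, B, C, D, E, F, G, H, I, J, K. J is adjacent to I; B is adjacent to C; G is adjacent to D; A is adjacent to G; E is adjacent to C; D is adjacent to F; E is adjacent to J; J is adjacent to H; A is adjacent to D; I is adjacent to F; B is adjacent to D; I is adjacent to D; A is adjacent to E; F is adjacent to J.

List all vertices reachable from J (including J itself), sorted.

A, B, C, D, E, F, G, H, I, J

Start at J.
Its neighbours: E, F, H, I.
Then their neighbours: A, C, D.
Then next layer: B, G.
Nothing further is reachable.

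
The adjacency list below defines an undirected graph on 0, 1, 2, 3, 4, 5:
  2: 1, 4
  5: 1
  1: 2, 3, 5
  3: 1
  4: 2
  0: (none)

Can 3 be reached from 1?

Yes

Explore from 1.
Distance 1: reach 2, 3, 5.
Found 3.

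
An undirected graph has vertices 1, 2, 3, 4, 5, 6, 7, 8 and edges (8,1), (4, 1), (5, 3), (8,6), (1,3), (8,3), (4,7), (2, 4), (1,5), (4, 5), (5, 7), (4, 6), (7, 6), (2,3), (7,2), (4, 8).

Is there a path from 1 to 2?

Yes

Explore from 1.
Distance 1: reach 3, 4, 5, 8.
Distance 2: reach 2, 6, 7.
Found 2.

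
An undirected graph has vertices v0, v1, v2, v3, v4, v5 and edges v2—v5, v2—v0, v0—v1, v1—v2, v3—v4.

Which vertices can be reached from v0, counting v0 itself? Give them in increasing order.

v0, v1, v2, v5

Start at v0.
Its neighbours: v1, v2.
Then their neighbours: v5.
Nothing further is reachable.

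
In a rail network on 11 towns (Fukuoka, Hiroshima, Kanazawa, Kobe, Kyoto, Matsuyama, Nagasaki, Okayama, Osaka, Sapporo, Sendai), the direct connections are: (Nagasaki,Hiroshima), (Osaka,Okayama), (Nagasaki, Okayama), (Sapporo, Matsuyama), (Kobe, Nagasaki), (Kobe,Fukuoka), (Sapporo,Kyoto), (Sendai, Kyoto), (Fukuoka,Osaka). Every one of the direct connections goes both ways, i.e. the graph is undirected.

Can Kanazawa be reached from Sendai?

Explore from Sendai.
Distance 1: reach Kyoto.
Distance 2: reach Sapporo.
Distance 3: reach Matsuyama.
The search is exhausted without reaching Kanazawa; it lies in a different component.

No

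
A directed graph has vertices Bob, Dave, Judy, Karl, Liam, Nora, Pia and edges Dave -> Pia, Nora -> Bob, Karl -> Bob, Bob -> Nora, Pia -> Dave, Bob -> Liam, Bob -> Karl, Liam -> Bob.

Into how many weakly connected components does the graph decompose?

From Bob: component {Bob, Karl, Liam, Nora}.
From Dave: component {Dave, Pia}.
From Judy: component {Judy}.
That's 3 components.

3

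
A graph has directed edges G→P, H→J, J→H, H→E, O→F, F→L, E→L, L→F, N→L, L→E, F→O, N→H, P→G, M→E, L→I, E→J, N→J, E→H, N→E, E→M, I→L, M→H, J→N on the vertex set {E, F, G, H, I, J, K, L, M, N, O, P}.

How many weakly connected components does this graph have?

From E: component {E, F, H, I, J, L, M, N, O}.
From G: component {G, P}.
From K: component {K}.
That's 3 components.

3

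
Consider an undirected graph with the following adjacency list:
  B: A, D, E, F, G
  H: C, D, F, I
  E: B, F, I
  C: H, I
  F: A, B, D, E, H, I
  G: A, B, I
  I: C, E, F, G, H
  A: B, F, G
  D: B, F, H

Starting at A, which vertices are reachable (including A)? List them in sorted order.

Start at A.
Its neighbours: B, F, G.
Then their neighbours: D, E, H, I.
Then next layer: C.
Every vertex is now reached.

A, B, C, D, E, F, G, H, I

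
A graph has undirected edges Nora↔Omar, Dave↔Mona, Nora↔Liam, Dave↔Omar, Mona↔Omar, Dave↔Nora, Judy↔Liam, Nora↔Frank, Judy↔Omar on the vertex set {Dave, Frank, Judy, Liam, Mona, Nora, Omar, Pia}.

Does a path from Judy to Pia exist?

No

Explore from Judy.
Distance 1: reach Liam, Omar.
Distance 2: reach Dave, Mona, Nora.
Distance 3: reach Frank.
The search is exhausted without reaching Pia; it lies in a different component.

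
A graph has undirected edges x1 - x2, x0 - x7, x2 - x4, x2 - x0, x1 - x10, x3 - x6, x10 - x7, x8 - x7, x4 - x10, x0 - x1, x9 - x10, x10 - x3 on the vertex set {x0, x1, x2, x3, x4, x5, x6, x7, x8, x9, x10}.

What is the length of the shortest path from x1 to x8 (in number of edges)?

3

Distance 0: x1.
Distance 1: x0, x2, x10.
Distance 2: x3, x4, x7, x9.
Distance 3: x6, x8 — contains x8.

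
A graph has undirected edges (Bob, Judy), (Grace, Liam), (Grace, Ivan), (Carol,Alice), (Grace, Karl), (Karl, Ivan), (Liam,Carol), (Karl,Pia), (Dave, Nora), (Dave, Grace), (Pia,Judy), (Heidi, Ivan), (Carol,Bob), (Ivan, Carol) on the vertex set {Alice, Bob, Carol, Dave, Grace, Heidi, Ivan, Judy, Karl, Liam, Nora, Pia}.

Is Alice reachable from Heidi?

Yes

Explore from Heidi.
Distance 1: reach Ivan.
Distance 2: reach Carol, Grace, Karl.
Distance 3: reach Alice, Bob, Dave, Liam, Pia.
Found Alice.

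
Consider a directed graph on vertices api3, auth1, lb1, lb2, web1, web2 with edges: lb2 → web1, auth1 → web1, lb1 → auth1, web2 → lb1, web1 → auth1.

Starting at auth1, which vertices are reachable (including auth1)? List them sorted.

auth1, web1

Start at auth1.
Its neighbours: web1.
Nothing further is reachable.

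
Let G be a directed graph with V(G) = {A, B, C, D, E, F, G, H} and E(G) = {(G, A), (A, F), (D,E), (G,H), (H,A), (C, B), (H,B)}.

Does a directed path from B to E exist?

No

B has no outgoing edges, so nothing is reachable from it.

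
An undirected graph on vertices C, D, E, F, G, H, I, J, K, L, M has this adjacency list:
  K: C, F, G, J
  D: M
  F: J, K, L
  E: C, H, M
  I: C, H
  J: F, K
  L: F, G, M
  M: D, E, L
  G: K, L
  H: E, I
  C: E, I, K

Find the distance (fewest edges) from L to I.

Distance 0: L.
Distance 1: F, G, M.
Distance 2: D, E, J, K.
Distance 3: C, H.
Distance 4: I — contains I.

4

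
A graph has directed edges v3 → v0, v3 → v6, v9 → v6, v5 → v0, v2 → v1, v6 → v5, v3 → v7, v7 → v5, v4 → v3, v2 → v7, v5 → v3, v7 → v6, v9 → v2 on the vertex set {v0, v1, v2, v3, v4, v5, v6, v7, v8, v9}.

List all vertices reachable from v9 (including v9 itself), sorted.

v0, v1, v2, v3, v5, v6, v7, v9

Start at v9.
Its neighbours: v2, v6.
Then their neighbours: v1, v5, v7.
Then next layer: v0, v3.
Nothing further is reachable.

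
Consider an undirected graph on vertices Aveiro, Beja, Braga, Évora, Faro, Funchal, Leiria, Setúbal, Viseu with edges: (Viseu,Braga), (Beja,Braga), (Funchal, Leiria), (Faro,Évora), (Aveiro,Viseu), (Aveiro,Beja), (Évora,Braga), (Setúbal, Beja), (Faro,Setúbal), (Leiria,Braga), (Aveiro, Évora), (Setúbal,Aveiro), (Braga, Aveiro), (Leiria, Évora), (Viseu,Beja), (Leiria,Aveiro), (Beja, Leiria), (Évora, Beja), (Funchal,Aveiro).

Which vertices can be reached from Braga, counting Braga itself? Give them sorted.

Start at Braga.
Its neighbours: Aveiro, Beja, Évora, Leiria, Viseu.
Then their neighbours: Faro, Funchal, Setúbal.
Every vertex is now reached.

Aveiro, Beja, Braga, Évora, Faro, Funchal, Leiria, Setúbal, Viseu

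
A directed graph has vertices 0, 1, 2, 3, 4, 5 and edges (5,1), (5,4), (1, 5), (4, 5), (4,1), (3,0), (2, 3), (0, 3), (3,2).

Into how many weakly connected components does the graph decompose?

From 0: component {0, 2, 3}.
From 1: component {1, 4, 5}.
That's 2 components.

2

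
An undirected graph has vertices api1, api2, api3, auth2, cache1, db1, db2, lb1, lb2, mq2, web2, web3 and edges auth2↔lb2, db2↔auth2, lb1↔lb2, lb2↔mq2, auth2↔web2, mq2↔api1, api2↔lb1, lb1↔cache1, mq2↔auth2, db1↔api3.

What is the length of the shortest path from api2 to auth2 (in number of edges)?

Distance 0: api2.
Distance 1: lb1.
Distance 2: cache1, lb2.
Distance 3: auth2, mq2 — contains auth2.

3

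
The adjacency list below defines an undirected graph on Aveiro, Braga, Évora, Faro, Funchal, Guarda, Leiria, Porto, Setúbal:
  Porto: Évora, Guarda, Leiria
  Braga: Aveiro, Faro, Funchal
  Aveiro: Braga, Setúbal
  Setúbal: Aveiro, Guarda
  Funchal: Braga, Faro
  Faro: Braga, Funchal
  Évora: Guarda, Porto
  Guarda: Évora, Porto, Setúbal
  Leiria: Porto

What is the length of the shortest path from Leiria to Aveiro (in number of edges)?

Distance 0: Leiria.
Distance 1: Porto.
Distance 2: Évora, Guarda.
Distance 3: Setúbal.
Distance 4: Aveiro — contains Aveiro.

4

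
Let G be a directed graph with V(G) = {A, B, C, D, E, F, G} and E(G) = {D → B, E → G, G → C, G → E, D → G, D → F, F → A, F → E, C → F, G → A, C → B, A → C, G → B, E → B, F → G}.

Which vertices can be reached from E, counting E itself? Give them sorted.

Start at E.
Its neighbours: B, G.
Then their neighbours: A, C.
Then next layer: F.
Nothing further is reachable.

A, B, C, E, F, G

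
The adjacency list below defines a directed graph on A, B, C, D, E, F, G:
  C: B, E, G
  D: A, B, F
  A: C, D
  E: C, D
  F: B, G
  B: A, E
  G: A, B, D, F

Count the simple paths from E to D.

E→C→B→A→D
E→C→G→A→D
E→C→G→B→A→D
E→C→G→D
E→C→G→F→B→A→D
E→D

6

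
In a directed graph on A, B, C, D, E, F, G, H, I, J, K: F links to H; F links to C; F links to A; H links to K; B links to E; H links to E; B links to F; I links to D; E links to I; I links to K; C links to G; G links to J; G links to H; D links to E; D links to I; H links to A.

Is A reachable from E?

Explore from E.
Distance 1: reach I.
Distance 2: reach D, K.
The search from E is exhausted; no directed path reaches A.

No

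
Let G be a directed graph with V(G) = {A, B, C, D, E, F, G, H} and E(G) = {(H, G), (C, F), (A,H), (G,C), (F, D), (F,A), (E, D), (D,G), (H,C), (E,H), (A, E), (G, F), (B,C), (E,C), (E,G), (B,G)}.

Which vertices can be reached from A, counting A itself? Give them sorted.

Start at A.
Its neighbours: E, H.
Then their neighbours: C, D, G.
Then next layer: F.
Nothing further is reachable.

A, C, D, E, F, G, H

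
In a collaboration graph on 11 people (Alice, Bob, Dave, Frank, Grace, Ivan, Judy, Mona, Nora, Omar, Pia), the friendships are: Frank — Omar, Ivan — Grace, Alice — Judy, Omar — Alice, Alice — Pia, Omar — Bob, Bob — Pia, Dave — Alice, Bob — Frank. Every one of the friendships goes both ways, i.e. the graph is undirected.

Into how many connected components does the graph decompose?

4

From Alice: component {Alice, Bob, Dave, Frank, Judy, Omar, Pia}.
From Grace: component {Grace, Ivan}.
From Mona: component {Mona}.
From Nora: component {Nora}.
That's 4 components.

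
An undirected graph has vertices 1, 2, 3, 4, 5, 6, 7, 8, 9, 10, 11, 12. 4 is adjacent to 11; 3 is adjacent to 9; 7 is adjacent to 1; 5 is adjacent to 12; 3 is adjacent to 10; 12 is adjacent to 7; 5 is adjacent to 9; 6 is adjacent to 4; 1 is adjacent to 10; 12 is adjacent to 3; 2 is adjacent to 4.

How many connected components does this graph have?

From 1: component {1, 3, 5, 7, 9, 10, 12}.
From 2: component {2, 4, 6, 11}.
From 8: component {8}.
That's 3 components.

3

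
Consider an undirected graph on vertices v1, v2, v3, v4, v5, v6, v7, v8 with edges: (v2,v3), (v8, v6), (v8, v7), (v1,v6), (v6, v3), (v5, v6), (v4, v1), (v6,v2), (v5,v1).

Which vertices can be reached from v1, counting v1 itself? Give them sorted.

v1, v2, v3, v4, v5, v6, v7, v8

Start at v1.
Its neighbours: v4, v5, v6.
Then their neighbours: v2, v3, v8.
Then next layer: v7.
Every vertex is now reached.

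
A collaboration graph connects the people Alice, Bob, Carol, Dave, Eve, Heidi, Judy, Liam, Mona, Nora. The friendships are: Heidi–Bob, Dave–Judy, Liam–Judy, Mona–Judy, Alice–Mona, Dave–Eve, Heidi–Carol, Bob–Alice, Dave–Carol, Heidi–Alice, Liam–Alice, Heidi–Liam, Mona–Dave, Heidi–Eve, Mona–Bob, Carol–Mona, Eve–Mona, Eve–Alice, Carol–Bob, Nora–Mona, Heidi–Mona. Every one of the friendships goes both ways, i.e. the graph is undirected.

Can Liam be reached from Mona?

Yes

Explore from Mona.
Distance 1: reach Alice, Bob, Carol, Dave, Eve, Heidi, Judy, Nora.
Distance 2: reach Liam.
Found Liam.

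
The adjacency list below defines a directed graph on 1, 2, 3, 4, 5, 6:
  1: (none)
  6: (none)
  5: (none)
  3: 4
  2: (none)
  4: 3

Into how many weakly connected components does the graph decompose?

5

From 1: component {1}.
From 2: component {2}.
From 3: component {3, 4}.
From 5: component {5}.
From 6: component {6}.
That's 5 components.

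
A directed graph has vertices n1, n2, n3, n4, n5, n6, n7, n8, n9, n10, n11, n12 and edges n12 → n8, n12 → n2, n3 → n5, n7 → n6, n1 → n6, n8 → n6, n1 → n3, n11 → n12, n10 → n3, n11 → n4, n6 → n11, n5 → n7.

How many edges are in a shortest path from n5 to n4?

Distance 0: n5.
Distance 1: n7.
Distance 2: n6.
Distance 3: n11.
Distance 4: n4, n12 — contains n4.

4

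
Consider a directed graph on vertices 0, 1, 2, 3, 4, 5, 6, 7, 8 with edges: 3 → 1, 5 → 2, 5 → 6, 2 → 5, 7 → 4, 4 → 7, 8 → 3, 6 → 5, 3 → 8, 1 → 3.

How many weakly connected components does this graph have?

From 0: component {0}.
From 1: component {1, 3, 8}.
From 2: component {2, 5, 6}.
From 4: component {4, 7}.
That's 4 components.

4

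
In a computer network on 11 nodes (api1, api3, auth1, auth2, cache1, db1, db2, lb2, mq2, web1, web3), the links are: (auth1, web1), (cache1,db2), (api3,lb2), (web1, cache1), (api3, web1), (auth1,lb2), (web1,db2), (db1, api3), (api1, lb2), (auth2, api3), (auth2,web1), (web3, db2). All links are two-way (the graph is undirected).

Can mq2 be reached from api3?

No

Explore from api3.
Distance 1: reach auth2, db1, lb2, web1.
Distance 2: reach api1, auth1, cache1, db2.
Distance 3: reach web3.
The search is exhausted without reaching mq2; it lies in a different component.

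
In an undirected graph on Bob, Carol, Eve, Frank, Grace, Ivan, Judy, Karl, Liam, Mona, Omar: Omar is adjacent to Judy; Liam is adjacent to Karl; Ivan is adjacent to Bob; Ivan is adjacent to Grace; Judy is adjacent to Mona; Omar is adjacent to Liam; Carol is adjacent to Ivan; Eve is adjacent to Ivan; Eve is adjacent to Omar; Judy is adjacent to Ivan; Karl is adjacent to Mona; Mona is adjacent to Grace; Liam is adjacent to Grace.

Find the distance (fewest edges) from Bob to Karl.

4

Distance 0: Bob.
Distance 1: Ivan.
Distance 2: Carol, Eve, Grace, Judy.
Distance 3: Liam, Mona, Omar.
Distance 4: Karl — contains Karl.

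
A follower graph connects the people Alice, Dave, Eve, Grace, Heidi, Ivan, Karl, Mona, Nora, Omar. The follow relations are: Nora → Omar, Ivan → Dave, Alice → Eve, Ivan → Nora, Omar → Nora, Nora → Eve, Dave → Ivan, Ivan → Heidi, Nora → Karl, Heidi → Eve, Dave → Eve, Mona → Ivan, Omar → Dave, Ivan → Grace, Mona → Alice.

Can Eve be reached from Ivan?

Yes

Explore from Ivan.
Distance 1: reach Dave, Grace, Heidi, Nora.
Distance 2: reach Eve, Karl, Omar.
Found Eve.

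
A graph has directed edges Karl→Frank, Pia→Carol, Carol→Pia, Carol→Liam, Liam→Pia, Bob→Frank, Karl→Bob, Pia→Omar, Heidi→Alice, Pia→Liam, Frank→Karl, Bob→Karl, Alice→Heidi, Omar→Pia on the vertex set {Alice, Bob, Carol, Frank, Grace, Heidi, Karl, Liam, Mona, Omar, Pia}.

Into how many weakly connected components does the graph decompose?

5

From Alice: component {Alice, Heidi}.
From Bob: component {Bob, Frank, Karl}.
From Carol: component {Carol, Liam, Omar, Pia}.
From Grace: component {Grace}.
From Mona: component {Mona}.
That's 5 components.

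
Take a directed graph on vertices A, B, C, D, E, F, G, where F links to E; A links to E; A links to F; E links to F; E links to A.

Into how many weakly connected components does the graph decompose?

From A: component {A, E, F}.
From B: component {B}.
From C: component {C}.
From D: component {D}.
From G: component {G}.
That's 5 components.

5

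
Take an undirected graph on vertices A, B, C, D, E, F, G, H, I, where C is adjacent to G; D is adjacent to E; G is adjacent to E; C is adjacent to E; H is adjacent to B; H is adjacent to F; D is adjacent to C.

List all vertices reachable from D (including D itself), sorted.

Start at D.
Its neighbours: C, E.
Then their neighbours: G.
Nothing further is reachable.

C, D, E, G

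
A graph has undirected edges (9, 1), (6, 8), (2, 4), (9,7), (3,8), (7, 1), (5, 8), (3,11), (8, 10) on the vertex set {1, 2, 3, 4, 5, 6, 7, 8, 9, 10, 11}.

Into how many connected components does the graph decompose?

From 1: component {1, 7, 9}.
From 2: component {2, 4}.
From 3: component {3, 5, 6, 8, 10, 11}.
That's 3 components.

3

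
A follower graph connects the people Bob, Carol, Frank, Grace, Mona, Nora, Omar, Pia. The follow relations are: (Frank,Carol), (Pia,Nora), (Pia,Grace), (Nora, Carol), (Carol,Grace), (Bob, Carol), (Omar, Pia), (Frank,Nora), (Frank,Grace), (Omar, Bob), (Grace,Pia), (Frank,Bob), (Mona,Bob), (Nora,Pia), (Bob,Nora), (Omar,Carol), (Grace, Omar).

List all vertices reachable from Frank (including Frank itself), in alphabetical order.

Start at Frank.
Its neighbours: Bob, Carol, Grace, Nora.
Then their neighbours: Omar, Pia.
Nothing further is reachable.

Bob, Carol, Frank, Grace, Nora, Omar, Pia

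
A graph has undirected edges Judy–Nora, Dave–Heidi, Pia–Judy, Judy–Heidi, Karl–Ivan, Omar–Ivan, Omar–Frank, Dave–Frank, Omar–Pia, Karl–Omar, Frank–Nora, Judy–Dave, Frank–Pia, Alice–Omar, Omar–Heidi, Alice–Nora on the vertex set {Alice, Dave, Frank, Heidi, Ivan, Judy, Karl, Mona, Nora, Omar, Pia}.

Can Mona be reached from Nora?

Explore from Nora.
Distance 1: reach Alice, Frank, Judy.
Distance 2: reach Dave, Heidi, Omar, Pia.
Distance 3: reach Ivan, Karl.
The search is exhausted without reaching Mona; it lies in a different component.

No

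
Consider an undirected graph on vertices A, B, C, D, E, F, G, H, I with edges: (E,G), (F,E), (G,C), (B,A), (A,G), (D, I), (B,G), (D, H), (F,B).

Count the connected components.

From A: component {A, B, C, E, F, G}.
From D: component {D, H, I}.
That's 2 components.

2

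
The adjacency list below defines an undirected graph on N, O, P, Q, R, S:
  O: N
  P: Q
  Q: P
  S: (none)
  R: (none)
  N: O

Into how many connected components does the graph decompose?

4

From N: component {N, O}.
From P: component {P, Q}.
From R: component {R}.
From S: component {S}.
That's 4 components.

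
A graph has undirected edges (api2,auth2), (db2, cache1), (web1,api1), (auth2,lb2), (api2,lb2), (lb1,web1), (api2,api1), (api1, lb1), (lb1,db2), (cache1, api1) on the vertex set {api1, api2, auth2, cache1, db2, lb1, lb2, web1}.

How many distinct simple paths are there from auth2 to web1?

auth2–api2–api1–cache1–db2–lb1–web1
auth2–api2–api1–lb1–web1
auth2–api2–api1–web1
auth2–lb2–api2–api1–cache1–db2–lb1–web1
auth2–lb2–api2–api1–lb1–web1
auth2–lb2–api2–api1–web1

6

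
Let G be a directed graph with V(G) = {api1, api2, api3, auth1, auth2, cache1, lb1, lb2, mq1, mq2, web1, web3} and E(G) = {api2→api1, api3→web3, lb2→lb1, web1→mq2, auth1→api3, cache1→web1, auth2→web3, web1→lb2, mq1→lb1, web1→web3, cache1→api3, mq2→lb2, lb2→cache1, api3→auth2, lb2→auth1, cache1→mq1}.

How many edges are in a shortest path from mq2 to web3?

Distance 0: mq2.
Distance 1: lb2.
Distance 2: auth1, cache1, lb1.
Distance 3: api3, mq1, web1.
Distance 4: auth2, web3 — contains web3.

4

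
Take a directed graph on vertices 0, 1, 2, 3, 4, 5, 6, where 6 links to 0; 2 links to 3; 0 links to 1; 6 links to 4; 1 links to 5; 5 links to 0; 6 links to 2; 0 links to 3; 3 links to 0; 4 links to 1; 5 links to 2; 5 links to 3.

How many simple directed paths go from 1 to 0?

3

1→5→0
1→5→2→3→0
1→5→3→0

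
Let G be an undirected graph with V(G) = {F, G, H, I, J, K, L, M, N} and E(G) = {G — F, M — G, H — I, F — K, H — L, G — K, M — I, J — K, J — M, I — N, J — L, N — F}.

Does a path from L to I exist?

Explore from L.
Distance 1: reach H, J.
Distance 2: reach I, K, M.
Found I.

Yes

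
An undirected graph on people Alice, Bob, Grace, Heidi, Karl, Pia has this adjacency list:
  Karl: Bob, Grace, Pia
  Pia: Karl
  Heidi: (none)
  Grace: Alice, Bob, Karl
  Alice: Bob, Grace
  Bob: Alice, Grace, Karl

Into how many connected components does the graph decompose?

From Alice: component {Alice, Bob, Grace, Karl, Pia}.
From Heidi: component {Heidi}.
That's 2 components.

2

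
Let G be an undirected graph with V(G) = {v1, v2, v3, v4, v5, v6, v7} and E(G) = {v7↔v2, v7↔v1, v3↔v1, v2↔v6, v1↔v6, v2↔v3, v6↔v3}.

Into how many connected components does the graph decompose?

From v1: component {v1, v2, v3, v6, v7}.
From v4: component {v4}.
From v5: component {v5}.
That's 3 components.

3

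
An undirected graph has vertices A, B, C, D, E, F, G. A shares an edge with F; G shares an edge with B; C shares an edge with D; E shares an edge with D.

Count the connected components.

3

From A: component {A, F}.
From B: component {B, G}.
From C: component {C, D, E}.
That's 3 components.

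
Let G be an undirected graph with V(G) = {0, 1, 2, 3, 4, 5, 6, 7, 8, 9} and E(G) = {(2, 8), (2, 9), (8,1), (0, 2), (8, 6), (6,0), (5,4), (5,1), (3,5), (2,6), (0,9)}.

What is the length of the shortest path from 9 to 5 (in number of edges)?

4

Distance 0: 9.
Distance 1: 0, 2.
Distance 2: 6, 8.
Distance 3: 1.
Distance 4: 5 — contains 5.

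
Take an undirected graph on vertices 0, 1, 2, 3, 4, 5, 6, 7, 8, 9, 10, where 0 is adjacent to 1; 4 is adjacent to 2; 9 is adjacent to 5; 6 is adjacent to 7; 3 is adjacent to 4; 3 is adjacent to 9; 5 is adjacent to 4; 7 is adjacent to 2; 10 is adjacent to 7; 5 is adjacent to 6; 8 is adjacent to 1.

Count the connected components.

2

From 0: component {0, 1, 8}.
From 2: component {2, 3, 4, 5, 6, 7, 9, 10}.
That's 2 components.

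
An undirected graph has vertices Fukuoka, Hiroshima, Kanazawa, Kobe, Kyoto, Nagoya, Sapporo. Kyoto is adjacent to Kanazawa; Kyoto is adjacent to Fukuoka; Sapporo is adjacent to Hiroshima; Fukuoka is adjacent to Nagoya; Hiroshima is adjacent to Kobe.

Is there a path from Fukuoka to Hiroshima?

No

Explore from Fukuoka.
Distance 1: reach Kyoto, Nagoya.
Distance 2: reach Kanazawa.
The search is exhausted without reaching Hiroshima; it lies in a different component.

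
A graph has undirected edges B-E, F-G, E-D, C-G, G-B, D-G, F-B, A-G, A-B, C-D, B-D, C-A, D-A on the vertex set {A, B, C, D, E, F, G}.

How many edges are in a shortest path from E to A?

Distance 0: E.
Distance 1: B, D.
Distance 2: A, C, F, G — contains A.

2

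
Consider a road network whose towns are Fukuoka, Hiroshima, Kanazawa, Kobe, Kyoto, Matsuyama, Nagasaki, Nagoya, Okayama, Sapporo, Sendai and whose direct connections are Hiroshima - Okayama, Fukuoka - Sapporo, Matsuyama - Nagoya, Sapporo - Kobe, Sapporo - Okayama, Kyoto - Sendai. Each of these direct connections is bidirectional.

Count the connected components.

From Fukuoka: component {Fukuoka, Hiroshima, Kobe, Okayama, Sapporo}.
From Kanazawa: component {Kanazawa}.
From Kyoto: component {Kyoto, Sendai}.
From Matsuyama: component {Matsuyama, Nagoya}.
From Nagasaki: component {Nagasaki}.
That's 5 components.

5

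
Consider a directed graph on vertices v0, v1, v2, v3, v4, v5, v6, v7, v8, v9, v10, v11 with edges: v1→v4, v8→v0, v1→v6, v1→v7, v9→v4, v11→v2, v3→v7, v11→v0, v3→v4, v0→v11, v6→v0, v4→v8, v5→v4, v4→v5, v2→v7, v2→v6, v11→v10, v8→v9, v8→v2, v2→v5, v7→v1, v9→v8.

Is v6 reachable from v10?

v10 has no outgoing edges, so nothing is reachable from it.

No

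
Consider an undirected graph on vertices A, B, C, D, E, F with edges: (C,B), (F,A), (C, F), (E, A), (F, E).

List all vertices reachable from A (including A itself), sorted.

A, B, C, E, F

Start at A.
Its neighbours: E, F.
Then their neighbours: C.
Then next layer: B.
Nothing further is reachable.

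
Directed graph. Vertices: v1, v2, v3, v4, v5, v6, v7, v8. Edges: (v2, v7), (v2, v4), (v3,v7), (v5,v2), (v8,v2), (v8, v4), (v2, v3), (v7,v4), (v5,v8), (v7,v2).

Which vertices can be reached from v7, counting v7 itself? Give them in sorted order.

v2, v3, v4, v7

Start at v7.
Its neighbours: v2, v4.
Then their neighbours: v3.
Nothing further is reachable.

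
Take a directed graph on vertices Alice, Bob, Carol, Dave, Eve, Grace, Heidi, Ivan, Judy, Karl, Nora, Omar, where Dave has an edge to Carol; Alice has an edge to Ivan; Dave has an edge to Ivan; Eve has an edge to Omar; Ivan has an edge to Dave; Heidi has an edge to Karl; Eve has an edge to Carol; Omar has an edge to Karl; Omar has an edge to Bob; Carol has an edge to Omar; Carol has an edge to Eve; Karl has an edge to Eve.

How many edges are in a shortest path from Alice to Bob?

Distance 0: Alice.
Distance 1: Ivan.
Distance 2: Dave.
Distance 3: Carol.
Distance 4: Eve, Omar.
Distance 5: Bob, Karl — contains Bob.

5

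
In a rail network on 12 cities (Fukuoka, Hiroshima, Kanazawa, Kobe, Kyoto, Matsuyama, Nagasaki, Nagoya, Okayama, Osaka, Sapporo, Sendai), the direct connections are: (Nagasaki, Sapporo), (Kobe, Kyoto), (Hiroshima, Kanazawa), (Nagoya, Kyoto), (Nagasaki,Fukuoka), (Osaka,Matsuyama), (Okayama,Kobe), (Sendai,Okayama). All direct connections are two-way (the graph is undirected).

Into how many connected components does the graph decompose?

4

From Fukuoka: component {Fukuoka, Nagasaki, Sapporo}.
From Hiroshima: component {Hiroshima, Kanazawa}.
From Kobe: component {Kobe, Kyoto, Nagoya, Okayama, Sendai}.
From Matsuyama: component {Matsuyama, Osaka}.
That's 4 components.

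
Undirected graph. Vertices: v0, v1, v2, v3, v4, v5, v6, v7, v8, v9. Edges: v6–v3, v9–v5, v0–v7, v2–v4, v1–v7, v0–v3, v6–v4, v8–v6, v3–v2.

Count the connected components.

From v0: component {v0, v1, v2, v3, v4, v6, v7, v8}.
From v5: component {v5, v9}.
That's 2 components.

2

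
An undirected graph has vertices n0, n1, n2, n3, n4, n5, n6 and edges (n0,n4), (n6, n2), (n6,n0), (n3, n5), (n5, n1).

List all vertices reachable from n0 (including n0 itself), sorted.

Start at n0.
Its neighbours: n4, n6.
Then their neighbours: n2.
Nothing further is reachable.

n0, n2, n4, n6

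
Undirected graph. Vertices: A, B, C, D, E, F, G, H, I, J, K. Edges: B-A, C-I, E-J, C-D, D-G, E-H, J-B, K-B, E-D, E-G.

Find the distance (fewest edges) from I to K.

6

Distance 0: I.
Distance 1: C.
Distance 2: D.
Distance 3: E, G.
Distance 4: H, J.
Distance 5: B.
Distance 6: A, K — contains K.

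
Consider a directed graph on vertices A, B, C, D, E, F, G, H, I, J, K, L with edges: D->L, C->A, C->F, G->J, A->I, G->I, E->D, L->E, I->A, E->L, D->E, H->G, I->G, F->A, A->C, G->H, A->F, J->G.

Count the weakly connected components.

From A: component {A, C, F, G, H, I, J}.
From B: component {B}.
From D: component {D, E, L}.
From K: component {K}.
That's 4 components.

4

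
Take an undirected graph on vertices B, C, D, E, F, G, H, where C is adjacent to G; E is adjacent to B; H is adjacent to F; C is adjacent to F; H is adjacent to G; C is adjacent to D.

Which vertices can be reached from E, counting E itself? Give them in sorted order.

Start at E.
Its neighbours: B.
Nothing further is reachable.

B, E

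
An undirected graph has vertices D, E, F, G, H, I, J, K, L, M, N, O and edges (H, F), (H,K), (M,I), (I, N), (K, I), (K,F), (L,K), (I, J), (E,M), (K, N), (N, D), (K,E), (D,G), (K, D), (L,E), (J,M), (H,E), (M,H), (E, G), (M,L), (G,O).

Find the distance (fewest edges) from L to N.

2

Distance 0: L.
Distance 1: E, K, M.
Distance 2: D, F, G, H, I, J, N — contains N.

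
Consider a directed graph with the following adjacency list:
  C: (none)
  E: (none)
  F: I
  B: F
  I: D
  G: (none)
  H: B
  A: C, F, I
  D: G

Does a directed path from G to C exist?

G has no outgoing edges, so nothing is reachable from it.

No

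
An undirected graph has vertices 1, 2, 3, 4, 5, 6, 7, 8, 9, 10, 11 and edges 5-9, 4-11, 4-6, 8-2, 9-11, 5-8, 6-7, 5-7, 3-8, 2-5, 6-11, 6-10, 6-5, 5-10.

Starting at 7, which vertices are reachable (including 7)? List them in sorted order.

2, 3, 4, 5, 6, 7, 8, 9, 10, 11

Start at 7.
Its neighbours: 5, 6.
Then their neighbours: 2, 4, 8, 9, 10, 11.
Then next layer: 3.
Nothing further is reachable.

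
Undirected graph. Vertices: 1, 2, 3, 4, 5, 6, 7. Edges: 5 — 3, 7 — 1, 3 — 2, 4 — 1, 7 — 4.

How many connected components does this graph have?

From 1: component {1, 4, 7}.
From 2: component {2, 3, 5}.
From 6: component {6}.
That's 3 components.

3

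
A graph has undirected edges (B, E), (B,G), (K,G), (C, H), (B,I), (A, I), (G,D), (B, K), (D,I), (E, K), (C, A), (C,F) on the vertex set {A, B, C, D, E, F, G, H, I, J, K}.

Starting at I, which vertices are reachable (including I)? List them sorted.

A, B, C, D, E, F, G, H, I, K

Start at I.
Its neighbours: A, B, D.
Then their neighbours: C, E, G, K.
Then next layer: F, H.
Nothing further is reachable.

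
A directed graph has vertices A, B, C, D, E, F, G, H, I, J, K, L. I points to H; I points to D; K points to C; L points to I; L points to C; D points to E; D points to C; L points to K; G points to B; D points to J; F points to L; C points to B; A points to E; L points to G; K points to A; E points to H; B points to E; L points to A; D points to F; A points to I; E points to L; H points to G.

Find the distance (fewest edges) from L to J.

Distance 0: L.
Distance 1: A, C, G, I, K.
Distance 2: B, D, E, H.
Distance 3: F, J — contains J.

3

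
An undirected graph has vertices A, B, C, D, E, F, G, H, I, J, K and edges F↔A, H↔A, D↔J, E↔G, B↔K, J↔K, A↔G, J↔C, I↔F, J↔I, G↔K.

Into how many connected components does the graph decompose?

1

From A: component {A, B, C, D, E, F, G, H, I, J, K}.
That's 1 component.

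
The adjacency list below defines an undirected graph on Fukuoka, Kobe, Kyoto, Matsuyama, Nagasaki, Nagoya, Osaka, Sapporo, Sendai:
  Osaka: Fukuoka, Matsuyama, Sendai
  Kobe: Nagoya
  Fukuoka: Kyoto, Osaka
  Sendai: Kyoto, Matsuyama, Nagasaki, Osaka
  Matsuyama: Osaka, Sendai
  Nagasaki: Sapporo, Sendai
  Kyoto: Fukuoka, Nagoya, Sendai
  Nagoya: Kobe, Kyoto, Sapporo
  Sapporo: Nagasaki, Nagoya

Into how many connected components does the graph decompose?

1

From Fukuoka: component {Fukuoka, Kobe, Kyoto, Matsuyama, Nagasaki, Nagoya, Osaka, Sapporo, Sendai}.
That's 1 component.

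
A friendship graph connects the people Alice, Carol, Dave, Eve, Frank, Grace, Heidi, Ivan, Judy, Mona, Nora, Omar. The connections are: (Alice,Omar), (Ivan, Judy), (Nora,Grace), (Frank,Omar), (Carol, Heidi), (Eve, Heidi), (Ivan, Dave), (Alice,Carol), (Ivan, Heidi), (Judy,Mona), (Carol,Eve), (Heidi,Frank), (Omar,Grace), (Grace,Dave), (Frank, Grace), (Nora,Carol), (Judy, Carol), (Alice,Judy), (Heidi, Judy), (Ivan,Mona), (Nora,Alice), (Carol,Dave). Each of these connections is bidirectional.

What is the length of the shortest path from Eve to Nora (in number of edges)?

2

Distance 0: Eve.
Distance 1: Carol, Heidi.
Distance 2: Alice, Dave, Frank, Ivan, Judy, Nora — contains Nora.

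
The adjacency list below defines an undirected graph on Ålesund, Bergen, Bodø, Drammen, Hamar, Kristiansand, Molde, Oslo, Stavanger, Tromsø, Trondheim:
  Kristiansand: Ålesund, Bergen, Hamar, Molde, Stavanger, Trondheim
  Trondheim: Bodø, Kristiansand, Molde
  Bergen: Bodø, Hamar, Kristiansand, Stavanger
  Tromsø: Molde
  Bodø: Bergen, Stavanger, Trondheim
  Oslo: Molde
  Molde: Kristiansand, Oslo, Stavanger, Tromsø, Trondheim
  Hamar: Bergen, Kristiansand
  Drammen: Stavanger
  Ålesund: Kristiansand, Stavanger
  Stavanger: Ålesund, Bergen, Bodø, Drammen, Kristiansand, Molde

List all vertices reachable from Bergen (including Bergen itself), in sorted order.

Start at Bergen.
Its neighbours: Bodø, Hamar, Kristiansand, Stavanger.
Then their neighbours: Ålesund, Drammen, Molde, Trondheim.
Then next layer: Oslo, Tromsø.
Every vertex is now reached.

Ålesund, Bergen, Bodø, Drammen, Hamar, Kristiansand, Molde, Oslo, Stavanger, Tromsø, Trondheim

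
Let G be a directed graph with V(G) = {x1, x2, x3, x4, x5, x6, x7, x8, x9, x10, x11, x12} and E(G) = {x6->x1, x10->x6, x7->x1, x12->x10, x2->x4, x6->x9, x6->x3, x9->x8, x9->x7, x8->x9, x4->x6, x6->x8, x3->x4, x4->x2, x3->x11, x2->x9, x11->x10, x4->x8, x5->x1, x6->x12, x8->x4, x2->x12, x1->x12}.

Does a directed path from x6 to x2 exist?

Explore from x6.
Distance 1: reach x1, x3, x8, x9, x12.
Distance 2: reach x4, x7, x10, x11.
Distance 3: reach x2.
Found x2.

Yes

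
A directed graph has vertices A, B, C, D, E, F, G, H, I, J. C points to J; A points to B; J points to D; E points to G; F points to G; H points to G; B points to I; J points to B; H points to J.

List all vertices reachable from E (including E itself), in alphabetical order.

E, G

Start at E.
Its neighbours: G.
Nothing further is reachable.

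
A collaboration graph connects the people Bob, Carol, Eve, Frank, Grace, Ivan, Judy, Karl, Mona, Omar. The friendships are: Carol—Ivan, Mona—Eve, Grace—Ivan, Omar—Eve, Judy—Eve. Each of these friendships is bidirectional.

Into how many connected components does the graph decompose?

From Bob: component {Bob}.
From Carol: component {Carol, Grace, Ivan}.
From Eve: component {Eve, Judy, Mona, Omar}.
From Frank: component {Frank}.
From Karl: component {Karl}.
That's 5 components.

5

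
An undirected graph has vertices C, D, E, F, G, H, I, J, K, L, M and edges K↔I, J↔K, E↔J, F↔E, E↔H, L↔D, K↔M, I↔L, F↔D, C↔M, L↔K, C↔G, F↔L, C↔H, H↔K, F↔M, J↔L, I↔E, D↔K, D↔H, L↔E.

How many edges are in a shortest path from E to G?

3

Distance 0: E.
Distance 1: F, H, I, J, L.
Distance 2: C, D, K, M.
Distance 3: G — contains G.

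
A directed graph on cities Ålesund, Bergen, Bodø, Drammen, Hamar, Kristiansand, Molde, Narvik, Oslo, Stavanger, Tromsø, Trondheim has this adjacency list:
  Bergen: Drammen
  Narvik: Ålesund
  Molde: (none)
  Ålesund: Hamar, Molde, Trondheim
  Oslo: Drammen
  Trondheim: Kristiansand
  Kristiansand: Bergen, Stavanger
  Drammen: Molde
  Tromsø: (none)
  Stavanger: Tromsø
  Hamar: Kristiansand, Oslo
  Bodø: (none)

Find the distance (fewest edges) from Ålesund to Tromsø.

Distance 0: Ålesund.
Distance 1: Hamar, Molde, Trondheim.
Distance 2: Kristiansand, Oslo.
Distance 3: Bergen, Drammen, Stavanger.
Distance 4: Tromsø — contains Tromsø.

4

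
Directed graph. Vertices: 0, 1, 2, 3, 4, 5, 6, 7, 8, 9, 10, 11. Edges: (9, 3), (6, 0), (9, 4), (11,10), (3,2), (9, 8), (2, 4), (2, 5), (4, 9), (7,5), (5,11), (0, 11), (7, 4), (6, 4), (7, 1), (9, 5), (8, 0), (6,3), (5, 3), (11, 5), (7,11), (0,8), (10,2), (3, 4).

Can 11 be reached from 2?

Explore from 2.
Distance 1: reach 4, 5.
Distance 2: reach 3, 9, 11.
Found 11.

Yes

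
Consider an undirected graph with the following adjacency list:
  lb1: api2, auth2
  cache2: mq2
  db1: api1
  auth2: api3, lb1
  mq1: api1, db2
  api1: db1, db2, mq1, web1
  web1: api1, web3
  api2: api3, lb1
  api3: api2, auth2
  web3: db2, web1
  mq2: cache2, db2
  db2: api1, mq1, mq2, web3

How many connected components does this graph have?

From api1: component {api1, cache2, db1, db2, mq1, mq2, web1, web3}.
From api2: component {api2, api3, auth2, lb1}.
That's 2 components.

2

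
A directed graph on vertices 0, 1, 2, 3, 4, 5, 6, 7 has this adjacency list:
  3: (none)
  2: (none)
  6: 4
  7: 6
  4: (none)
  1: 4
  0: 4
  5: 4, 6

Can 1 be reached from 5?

No

Explore from 5.
Distance 1: reach 4, 6.
The search from 5 is exhausted; no directed path reaches 1.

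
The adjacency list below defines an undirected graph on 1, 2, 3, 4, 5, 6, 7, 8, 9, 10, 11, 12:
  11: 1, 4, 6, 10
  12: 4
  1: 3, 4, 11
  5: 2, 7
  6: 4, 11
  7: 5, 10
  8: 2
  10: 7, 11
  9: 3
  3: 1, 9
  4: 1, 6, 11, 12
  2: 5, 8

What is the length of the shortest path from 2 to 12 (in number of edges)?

Distance 0: 2.
Distance 1: 5, 8.
Distance 2: 7.
Distance 3: 10.
Distance 4: 11.
Distance 5: 1, 4, 6.
Distance 6: 3, 12 — contains 12.

6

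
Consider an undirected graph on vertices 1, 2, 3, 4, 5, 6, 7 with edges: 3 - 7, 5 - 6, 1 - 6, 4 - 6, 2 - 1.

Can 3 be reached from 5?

Explore from 5.
Distance 1: reach 6.
Distance 2: reach 1, 4.
Distance 3: reach 2.
The search is exhausted without reaching 3; it lies in a different component.

No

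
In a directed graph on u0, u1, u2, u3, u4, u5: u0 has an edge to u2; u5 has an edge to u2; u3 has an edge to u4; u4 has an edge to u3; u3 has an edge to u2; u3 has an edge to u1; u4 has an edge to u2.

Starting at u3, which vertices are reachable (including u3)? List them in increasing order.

u1, u2, u3, u4

Start at u3.
Its neighbours: u1, u2, u4.
Nothing further is reachable.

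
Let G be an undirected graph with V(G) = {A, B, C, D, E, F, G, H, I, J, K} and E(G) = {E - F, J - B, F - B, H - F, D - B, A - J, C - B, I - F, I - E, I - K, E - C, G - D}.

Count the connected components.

From A: component {A, B, C, D, E, F, G, H, I, J, K}.
That's 1 component.

1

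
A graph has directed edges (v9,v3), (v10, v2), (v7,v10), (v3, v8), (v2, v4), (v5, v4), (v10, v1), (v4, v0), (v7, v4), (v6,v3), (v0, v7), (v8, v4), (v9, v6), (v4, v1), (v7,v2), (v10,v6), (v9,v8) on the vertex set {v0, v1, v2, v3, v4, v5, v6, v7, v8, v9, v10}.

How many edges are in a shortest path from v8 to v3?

Distance 0: v8.
Distance 1: v4.
Distance 2: v0, v1.
Distance 3: v7.
Distance 4: v2, v10.
Distance 5: v6.
Distance 6: v3 — contains v3.

6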